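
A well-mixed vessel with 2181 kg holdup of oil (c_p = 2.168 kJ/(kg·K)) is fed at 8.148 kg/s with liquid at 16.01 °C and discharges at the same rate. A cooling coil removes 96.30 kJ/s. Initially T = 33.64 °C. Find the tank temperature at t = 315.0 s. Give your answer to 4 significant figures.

17.67 °C

Heat balance on the well-mixed liquid: M c_p dT/dt = ṁ c_p (T_in − T) − 96.30.
Rearrange: dT/dt = (T_ss − T)/τ with τ = M/ṁ = 267.673 s and T_ss = T_in − Q̇/(ṁ c_p) = 10.5585 °C.
T approaches T_ss exponentially: T(t) = T_ss + (T₀ − T_ss) e^(−t/τ).
T(315.0) = 10.5585 + (23.0815)·e^(−315.0/267.673) = 10.5585 + (23.0815)·0.308261 = 17.6736 °C.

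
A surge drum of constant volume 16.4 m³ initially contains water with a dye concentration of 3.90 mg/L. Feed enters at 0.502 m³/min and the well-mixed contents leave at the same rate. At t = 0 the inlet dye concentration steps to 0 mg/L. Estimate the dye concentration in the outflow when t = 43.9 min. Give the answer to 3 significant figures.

1.02 mg/L

Unsteady species balance (constant V, well mixed): V dC/dt = Q(C_in − C).
Time constant τ = V/Q = 16.4/0.502 = 32.669 min.
Solution: C(t) = C_in + (C₀ − C_in) e^(−t/τ).
C(43.9) = 0 + (3.90 − 0)·e^(−43.9/32.669) = 0 + (3.9000)·0.26086 = 1.0174 mg/L.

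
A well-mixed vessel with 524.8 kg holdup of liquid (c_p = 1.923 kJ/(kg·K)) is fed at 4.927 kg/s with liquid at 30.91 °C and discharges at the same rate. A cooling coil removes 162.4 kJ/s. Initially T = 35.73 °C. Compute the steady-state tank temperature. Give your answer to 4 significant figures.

Energy balance: M c_p dT/dt = ṁ c_p (T_in − T) − 162.4.
At steady state dT/dt = 0 ⇒ T_ss = T_in − Q̇/(ṁ c_p) = 30.91 − 162.4/(4.927·1.923) = 13.7695 °C.

13.77 °C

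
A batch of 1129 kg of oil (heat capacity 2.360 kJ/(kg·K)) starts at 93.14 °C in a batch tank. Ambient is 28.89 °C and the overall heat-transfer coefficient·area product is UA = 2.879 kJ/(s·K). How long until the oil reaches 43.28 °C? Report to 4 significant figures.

M c_p dT/dt = −UA(T − T_amb).
τ = M c_p/UA = 925.474 s; T_ss = T_amb = 28.8900 °C.
T(t) = T_ss + (T₀ − T_ss)e^(−t/τ); set T = 43.28:
t = −τ ln[(T − T_ss)/(T₀ − T_ss)] = −925.474 · ln(0.223969) = 1384.74 s.

1385 s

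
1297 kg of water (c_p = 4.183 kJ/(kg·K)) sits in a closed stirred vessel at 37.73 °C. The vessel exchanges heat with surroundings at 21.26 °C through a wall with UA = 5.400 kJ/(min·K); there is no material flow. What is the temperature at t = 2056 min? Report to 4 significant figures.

23.39 °C

M c_p dT/dt = −UA(T − T_amb).
dT/dt = (T_ss − T)/τ with T_ss = T_amb = 21.2600 °C, τ = M c_p/UA = 1297·4.183/5.400 = 1004.69 min.
Solution: T(t) = T_ss + (T₀ − T_ss) e^(−t/τ).
T(2056) = 21.2600 + (16.4700)·0.129200 = 23.3879 °C.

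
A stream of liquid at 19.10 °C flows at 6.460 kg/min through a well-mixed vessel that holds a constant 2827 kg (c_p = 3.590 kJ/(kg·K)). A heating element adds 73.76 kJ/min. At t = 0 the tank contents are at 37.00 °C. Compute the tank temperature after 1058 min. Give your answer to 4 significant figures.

23.59 °C

M c_p dT/dt = ṁ c_p (T_in − T) + Q̇.
τ = M/ṁ = 437.616 min; T_ss = T_in + Q̇/(ṁ c_p) = 19.10 + 73.76/(6.460·3.590) = 22.2805 °C.
Solution: T(t) = T_ss + (T₀ − T_ss) e^(−t/τ).
T(1058) = 22.2805 + (14.7195)·e^(−1058/437.616) = 22.2805 + (14.7195)·0.0891314 = 23.5925 °C.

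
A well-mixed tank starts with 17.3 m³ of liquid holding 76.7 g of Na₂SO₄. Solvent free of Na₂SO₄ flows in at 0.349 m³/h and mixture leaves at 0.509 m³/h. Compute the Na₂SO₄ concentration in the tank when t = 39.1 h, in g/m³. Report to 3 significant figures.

Let m(t) be the amount of Na₂SO₄. Volume: V(t) = V₀ + (Q_in − Q_out) t = 17.3 − 0.16000 t; V(39.1) = 11.044 m³.
Solute balance: dm/dt = 0 − Q_out C = −Q_out m/V(t).
dm/m = −Q_out dt/(V₀ − 0.16000 t); integrating gives ln(m/m₀) = −(Q_out/(Q_in−Q_out)) ln(V/V₀).
m = m₀ (V₀/V)^(Q_out/(Q_in−Q_out)) = 76.7 × (17.3/11.044)^(-3.1812) = 18.395 g.
C = m/V = 18.395/11.044 = 1.6656 g/m³.

1.67 g/m³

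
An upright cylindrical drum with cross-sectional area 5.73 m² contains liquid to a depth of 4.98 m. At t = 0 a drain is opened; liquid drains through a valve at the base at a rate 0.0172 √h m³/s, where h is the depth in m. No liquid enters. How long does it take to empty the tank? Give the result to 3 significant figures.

1490 s

With no inflow, A dh/dt = −0.0172 √h.
This is separable: 2 d(√h)/dt = −0.0172/A, so √h = √h₀ − (0.0172/(2A)) t.
Set h = 0: 2√h₀ = (0.0172/A) t_empty ⇒ t_empty = 2A√h₀/0.0172.
t_empty = 2·5.73·√4.98/0.0172 = 11.460·2.2316/0.0172 = 1486.9 s.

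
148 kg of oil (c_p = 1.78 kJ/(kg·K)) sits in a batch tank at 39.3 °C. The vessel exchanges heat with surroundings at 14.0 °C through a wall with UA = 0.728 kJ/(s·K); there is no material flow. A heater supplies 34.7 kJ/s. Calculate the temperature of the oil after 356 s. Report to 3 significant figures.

53.3 °C

M c_p dT/dt = −UA(T − T_amb) + Q̇.
dT/dt = (T_ss − T)/τ with T_ss = T_amb + Q̇/UA = 14.0 + 34.7/0.728 = 61.665 °C, τ = M c_p/UA = 148·1.78/0.728 = 361.87 s.
T approaches T_ss exponentially: T(t) = T_ss + (T₀ − T_ss) e^(−t/τ).
T(356) = 61.665 + (-22.365)·0.37389 = 53.303 °C.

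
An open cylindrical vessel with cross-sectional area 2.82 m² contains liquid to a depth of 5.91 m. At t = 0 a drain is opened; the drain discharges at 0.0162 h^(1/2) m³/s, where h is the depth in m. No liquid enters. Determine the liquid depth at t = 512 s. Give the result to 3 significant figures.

With no inflow, A dh/dt = −0.0162 √h.
This is separable: 2 d(√h)/dt = −0.0162/A, so √h = √h₀ − (0.0162/(2A)) t.
√h = √5.91 − 0.0162·512/(2·2.82) = 2.4310 − 1.4706 = 0.96041.
h = 0.96041² = 0.92239 m.

0.922 m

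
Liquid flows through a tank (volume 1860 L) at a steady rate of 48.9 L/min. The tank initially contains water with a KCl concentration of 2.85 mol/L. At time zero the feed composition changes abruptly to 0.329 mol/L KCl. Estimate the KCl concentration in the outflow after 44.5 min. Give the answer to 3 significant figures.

1.11 mol/L

Species balance on the tank: V dC/dt = Q(C_in − C).
Time constant τ = V/Q = 1860/48.9 = 38.037 min.
Solution: C(t) = C_in + (C₀ − C_in) e^(−t/τ).
C(44.5) = 0.329 + (2.85 − 0.329)·e^(−44.5/38.037) = 0.329 + (2.5210)·0.31039 = 1.1115 mol/L.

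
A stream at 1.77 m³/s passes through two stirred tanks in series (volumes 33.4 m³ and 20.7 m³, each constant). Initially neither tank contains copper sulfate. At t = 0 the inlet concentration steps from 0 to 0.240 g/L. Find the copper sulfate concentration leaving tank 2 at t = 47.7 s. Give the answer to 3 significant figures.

Time constants: τᵢ = Vᵢ/Q for each well-mixed tank.
τ₁ = 33.4/1.77 = 18.870 s; τ₂ = 20.7/1.77 = 11.695 s.
Tank 1: C₁ = C_in(1 − e^(−t/τ₁)). Tank 2 (τ₁ ≠ τ₂): C₂ = C_in[1 − (τ₁ e^(−t/τ₁) − τ₂ e^(−t/τ₂))/(τ₁ − τ₂)].
At t = 47.7: e^(−t/τ₁) = 0.079833, e^(−t/τ₂) = 0.016930.
C₂ = 0.240·[1 − (18.870·0.079833 − 11.695·0.016930)/(7.1751)] = 0.240·0.81764 = 0.19623 g/L.

0.196 g/L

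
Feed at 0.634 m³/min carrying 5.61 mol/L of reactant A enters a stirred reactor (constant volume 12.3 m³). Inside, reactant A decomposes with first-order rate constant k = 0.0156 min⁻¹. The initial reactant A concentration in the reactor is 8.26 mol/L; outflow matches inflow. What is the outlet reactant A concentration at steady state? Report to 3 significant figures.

V dC/dt = Q(C_in − C) − k V C.
At steady state: 0 = Q C_in − (Q + kV) C_ss, so C_ss = Q C_in/(Q + kV).
C_ss = 0.634·5.61/(0.634 + 0.0156·12.3) = 3.5567/0.82588 = 4.3066 mol/L.

4.31 mol/L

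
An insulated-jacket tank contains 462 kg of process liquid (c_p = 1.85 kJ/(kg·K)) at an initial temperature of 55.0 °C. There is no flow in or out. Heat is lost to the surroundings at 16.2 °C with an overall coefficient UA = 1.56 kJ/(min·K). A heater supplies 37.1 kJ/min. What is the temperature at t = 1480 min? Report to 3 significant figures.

M c_p dT/dt = −UA(T − T_amb) + Q̇.
dT/dt = (T_ss − T)/τ with T_ss = T_amb + Q̇/UA = 16.2 + 37.1/1.56 = 39.982 °C, τ = M c_p/UA = 462·1.85/1.56 = 547.88 min.
Integrating: T(t) = T_ss + (T₀ − T_ss) e^(−t/τ).
T(1480) = 39.982 + (15.018)·0.067118 = 40.990 °C.

41.0 °C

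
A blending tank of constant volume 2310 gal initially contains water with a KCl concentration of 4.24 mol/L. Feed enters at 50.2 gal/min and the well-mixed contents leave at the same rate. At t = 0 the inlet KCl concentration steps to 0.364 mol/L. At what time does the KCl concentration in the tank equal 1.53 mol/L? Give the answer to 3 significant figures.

Species balance on the tank: V dC/dt = Q(C_in − C), so τ = V/Q = 46.016 min.
C(t) = C_in + (C₀ − C_in) e^(−t/τ). Set C = 1.53 and solve for t:
e^(−t/τ) = (C − C_in)/(C₀ − C_in) = (1.53 − 0.364)/(4.24 − 0.364) = 0.30083
t = −τ ln(…) = 46.016 × 1.2012 = 55.275 min.

55.3 min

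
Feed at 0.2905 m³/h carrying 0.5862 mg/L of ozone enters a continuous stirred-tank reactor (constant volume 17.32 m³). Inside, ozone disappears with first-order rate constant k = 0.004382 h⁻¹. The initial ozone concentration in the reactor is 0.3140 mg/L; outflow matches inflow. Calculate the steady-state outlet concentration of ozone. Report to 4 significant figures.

0.4648 mg/L

Accumulation = in − out − consumed: V dC/dt = Q C_in − Q C − k V C.
Steady state (dC/dt = 0): C_ss = Q C_in/(Q + kV) = C_in/(1 + kV/Q).
C_ss = 0.2905·0.5862/(0.2905 + 0.004382·17.32) = 0.170291/0.366396 = 0.464773 mg/L.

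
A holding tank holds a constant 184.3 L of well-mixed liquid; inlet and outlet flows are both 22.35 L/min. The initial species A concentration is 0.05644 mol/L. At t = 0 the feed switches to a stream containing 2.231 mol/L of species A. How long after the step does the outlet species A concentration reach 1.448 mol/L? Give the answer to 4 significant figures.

8.423 min

Unsteady species balance (constant V, well mixed): V dC/dt = Q(C_in − C), so τ = V/Q = 8.24609 min.
C(t) = C_in + (C₀ − C_in) e^(−t/τ). Set C = 1.448 and solve for t:
e^(−t/τ) = (C − C_in)/(C₀ − C_in) = (1.448 − 2.231)/(0.05644 − 2.231) = 0.360073
t = −τ ln(…) = 8.24609 × 1.02145 = 8.42295 min.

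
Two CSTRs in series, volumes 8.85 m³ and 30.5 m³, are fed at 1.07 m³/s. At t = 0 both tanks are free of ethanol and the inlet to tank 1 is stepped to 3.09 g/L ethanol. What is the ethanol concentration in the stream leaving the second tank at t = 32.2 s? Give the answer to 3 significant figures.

1.71 g/L

Time constants: τᵢ = Vᵢ/Q for each well-mixed tank.
τ₁ = 8.85/1.07 = 8.2710 s; τ₂ = 30.5/1.07 = 28.505 s.
Solving the cascade with C₁(0)=C₂(0)=0 gives C₂(t) = C_in[1 − (τ₁ e^(−t/τ₁) − τ₂ e^(−t/τ₂))/(τ₁ − τ₂)].
At t = 32.2: e^(−t/τ₁) = 0.020382, e^(−t/τ₂) = 0.32315.
C₂ = 3.09·[1 − (8.2710·0.020382 − 28.505·0.32315)/(-20.234)] = 3.09·0.55309 = 1.7090 g/L.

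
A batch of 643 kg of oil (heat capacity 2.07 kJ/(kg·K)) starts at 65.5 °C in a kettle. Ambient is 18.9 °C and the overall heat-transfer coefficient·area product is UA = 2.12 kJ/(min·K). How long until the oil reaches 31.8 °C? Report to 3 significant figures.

806 min

Energy balance: M c_p dT/dt = −UA(T − T_amb).
τ = M c_p/UA = 627.83 min; T_ss = T_amb = 18.900 °C.
T(t) = T_ss + (T₀ − T_ss)e^(−t/τ); set T = 31.8:
t = −τ ln[(T − T_ss)/(T₀ − T_ss)] = −627.83 · ln(0.27682) = 806.37 min.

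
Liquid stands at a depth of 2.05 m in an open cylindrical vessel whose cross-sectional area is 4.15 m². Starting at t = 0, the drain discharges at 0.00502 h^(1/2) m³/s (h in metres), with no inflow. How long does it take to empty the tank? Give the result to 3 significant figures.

A dh/dt = −Q_out = −0.00502 √h.
Separate and integrate: 2(√h − √h₀) = −(0.00502/A) t.
Tank is empty when √h = 0: t_empty = 2A√h₀/0.00502.
t_empty = 2·4.15·√2.05/0.00502 = 8.3000·1.4318/0.00502 = 2367.3 s.

2370 s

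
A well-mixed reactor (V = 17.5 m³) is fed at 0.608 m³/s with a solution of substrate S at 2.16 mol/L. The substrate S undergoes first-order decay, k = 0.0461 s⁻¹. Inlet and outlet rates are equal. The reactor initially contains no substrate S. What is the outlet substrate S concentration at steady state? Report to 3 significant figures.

0.928 mol/L

V dC/dt = Q(C_in − C) − k V C.
At steady state: 0 = Q C_in − (Q + kV) C_ss, so C_ss = Q C_in/(Q + kV).
C_ss = 0.608·2.16/(0.608 + 0.0461·17.5) = 1.3133/1.4148 = 0.92828 mol/L.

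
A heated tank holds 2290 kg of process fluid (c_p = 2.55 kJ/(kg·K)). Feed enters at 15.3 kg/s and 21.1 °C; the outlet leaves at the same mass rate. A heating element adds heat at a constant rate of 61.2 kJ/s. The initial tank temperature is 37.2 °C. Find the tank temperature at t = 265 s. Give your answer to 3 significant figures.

Unsteady energy balance on the tank contents: M c_p dT/dt = ṁ c_p (T_in − T) + 61.2.
τ = M/ṁ = 149.67 s; T_ss = T_in + Q̇/(ṁ c_p) = 21.1 + 61.2/(15.3·2.55) = 22.669 °C.
Integrating: T(t) = T_ss + (T₀ − T_ss) e^(−t/τ).
T(265) = 22.669 + (14.531)·e^(−265/149.67) = 22.669 + (14.531)·0.17024 = 25.143 °C.

25.1 °C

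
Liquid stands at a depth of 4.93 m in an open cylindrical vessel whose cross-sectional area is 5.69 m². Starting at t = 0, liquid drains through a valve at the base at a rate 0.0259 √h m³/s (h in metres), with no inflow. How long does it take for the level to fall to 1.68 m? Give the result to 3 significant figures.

406 s

A dh/dt = −Q_out = −0.0259 √h.
Separate and integrate: 2(√h − √h₀) = −(0.0259/A) t.
t = 2A(√h₀ − √h)/0.0259 = 2·5.69·(√4.93 − √1.68)/0.0259
  = 11.380 × (2.2204 − 1.2961) / 0.0259 = 406.08 s.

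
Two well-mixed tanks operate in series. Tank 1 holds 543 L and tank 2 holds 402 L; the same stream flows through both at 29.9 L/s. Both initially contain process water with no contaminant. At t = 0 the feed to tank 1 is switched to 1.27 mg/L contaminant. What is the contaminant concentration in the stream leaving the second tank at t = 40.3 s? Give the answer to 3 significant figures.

Species balance on tank i: dCᵢ/dt = (Cᵢ₋₁ − Cᵢ)/τᵢ with τᵢ = Vᵢ/Q.
τ₁ = 543/29.9 = 18.161 s; τ₂ = 402/29.9 = 13.445 s.
Tank 1: C₁ = C_in(1 − e^(−t/τ₁)). Tank 2 (τ₁ ≠ τ₂): C₂ = C_in[1 − (τ₁ e^(−t/τ₁) − τ₂ e^(−t/τ₂))/(τ₁ − τ₂)].
At t = 40.3: e^(−t/τ₁) = 0.10871, e^(−t/τ₂) = 0.049915.
C₂ = 1.27·[1 − (18.161·0.10871 − 13.445·0.049915)/(4.7157)] = 1.27·0.72367 = 0.91906 mg/L.

0.919 mg/L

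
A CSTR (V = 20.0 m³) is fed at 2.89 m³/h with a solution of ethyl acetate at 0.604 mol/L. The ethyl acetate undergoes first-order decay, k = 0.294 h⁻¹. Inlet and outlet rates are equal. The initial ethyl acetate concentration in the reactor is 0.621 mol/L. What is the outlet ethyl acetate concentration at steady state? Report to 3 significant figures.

0.199 mol/L

V dC/dt = Q(C_in − C) − k V C.
Steady state (dC/dt = 0): C_ss = Q C_in/(Q + kV) = C_in/(1 + kV/Q).
C_ss = 2.89·0.604/(2.89 + 0.294·20.0) = 1.7456/8.7700 = 0.19904 mol/L.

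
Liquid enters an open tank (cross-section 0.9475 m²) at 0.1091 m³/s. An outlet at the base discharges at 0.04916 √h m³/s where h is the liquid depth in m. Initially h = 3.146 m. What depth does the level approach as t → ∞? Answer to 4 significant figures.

4.925 m

Level balance: A dh/dt = 0.1091 − 0.04916 √h. Setting dh/dt = 0:
Q_in = 0.04916 √h_ss ⇒ √h_ss = 0.1091/0.04916 = 2.21928.
h_ss = 2.21928² = 4.92522 m. (Since h₀ = 3.146 m < h_ss, the level will rise toward this value.)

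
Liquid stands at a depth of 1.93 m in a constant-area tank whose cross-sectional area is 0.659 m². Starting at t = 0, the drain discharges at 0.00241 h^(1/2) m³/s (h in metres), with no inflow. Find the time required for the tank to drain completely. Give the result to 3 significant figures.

760 s

With no inflow, A dh/dt = −0.00241 √h.
∫ h^(−1/2) dh = −(0.00241/A) ∫ dt, giving 2√h = 2√h₀ − (0.00241/A) t.
Set h = 0: 2√h₀ = (0.00241/A) t_empty ⇒ t_empty = 2A√h₀/0.00241.
t_empty = 2·0.659·√1.93/0.00241 = 1.3180·1.3892/0.00241 = 759.76 s.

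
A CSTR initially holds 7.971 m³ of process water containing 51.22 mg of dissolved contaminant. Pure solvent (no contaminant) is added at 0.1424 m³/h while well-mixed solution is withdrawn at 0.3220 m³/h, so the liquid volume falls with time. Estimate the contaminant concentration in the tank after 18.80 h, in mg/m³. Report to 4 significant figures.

Total volume: dV/dt = Q_in − Q_out = -0.179600 m³/h, so V(t) = 7.971 − 0.179600 t and V(18.80) = 4.59452 m³.
Solute balance: dm/dt = 0 − Q_out C = −Q_out m/V(t).
Separate: dm/m = −Q_out dt/V(t) ⇒ ln(m/m₀) = −(Q_out/(Q_in−Q_out)) ln(V/V₀).
m = m₀ (V₀/V)^(Q_out/(Q_in−Q_out)) = 51.22 × (7.971/4.59452)^(-1.79287) = 19.0745 mg.
C = m/V = 19.0745/4.59452 = 4.15158 mg/m³.

4.152 mg/m³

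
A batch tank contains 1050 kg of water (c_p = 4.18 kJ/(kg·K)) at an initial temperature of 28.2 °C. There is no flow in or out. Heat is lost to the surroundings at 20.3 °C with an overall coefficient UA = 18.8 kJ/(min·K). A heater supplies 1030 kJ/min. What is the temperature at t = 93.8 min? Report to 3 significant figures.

Unsteady energy balance on the tank contents: M c_p dT/dt = −UA(T − T_amb) + Q̇.
dT/dt = (T_ss − T)/τ with T_ss = T_amb + Q̇/UA = 20.3 + 1030/18.8 = 75.087 °C, τ = M c_p/UA = 1050·4.18/18.8 = 233.46 min.
Solution: T(t) = T_ss + (T₀ − T_ss) e^(−t/τ).
T(93.8) = 75.087 + (-46.887)·0.66912 = 43.714 °C.

43.7 °C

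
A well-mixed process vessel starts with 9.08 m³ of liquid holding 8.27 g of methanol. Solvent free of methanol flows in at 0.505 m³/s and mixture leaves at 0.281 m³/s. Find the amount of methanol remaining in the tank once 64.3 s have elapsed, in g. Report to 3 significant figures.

2.51 g

Let m(t) be the amount of methanol. Volume: V(t) = V₀ + (Q_in − Q_out) t = 9.08 + 0.22400 t; V(64.3) = 23.483 m³.
Species balance (pure solvent in): dm/dt = −Q_out · m/V(t).
Separate: dm/m = −Q_out dt/V(t) ⇒ ln(m/m₀) = −(Q_out/(Q_in−Q_out)) ln(V/V₀).
m = m₀ (V₀/V)^(Q_out/(Q_in−Q_out)) = 8.27 × (9.08/23.483)^(1.2545) = 2.5109 g.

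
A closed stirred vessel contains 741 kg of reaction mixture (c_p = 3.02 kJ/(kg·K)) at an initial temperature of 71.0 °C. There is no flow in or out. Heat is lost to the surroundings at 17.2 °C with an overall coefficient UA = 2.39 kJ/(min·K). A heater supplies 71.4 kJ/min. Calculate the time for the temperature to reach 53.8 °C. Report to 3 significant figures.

1190 min

Lumped-capacitance energy balance: M c_p dT/dt = UA(T_amb − T) + Q̇.
τ = M c_p/UA = 936.33 min; T_ss = T_amb + Q̇/UA = 17.2 + 71.4/2.39 = 47.074 °C.
T(t) = T_ss + (T₀ − T_ss)e^(−t/τ); set T = 53.8:
t = −τ ln[(T − T_ss)/(T₀ − T_ss)] = −936.33 · ln(0.28110) = 1188.2 min.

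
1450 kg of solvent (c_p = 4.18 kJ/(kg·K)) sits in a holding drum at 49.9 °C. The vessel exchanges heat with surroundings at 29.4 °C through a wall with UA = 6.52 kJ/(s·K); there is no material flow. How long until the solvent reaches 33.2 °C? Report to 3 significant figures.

1570 s

Energy balance: M c_p dT/dt = −UA(T − T_amb).
τ = M c_p/UA = 929.60 s; T_ss = T_amb = 29.400 °C.
T(t) = T_ss + (T₀ − T_ss)e^(−t/τ); set T = 33.2:
t = −τ ln[(T − T_ss)/(T₀ − T_ss)] = −929.60 · ln(0.18537) = 1566.8 s.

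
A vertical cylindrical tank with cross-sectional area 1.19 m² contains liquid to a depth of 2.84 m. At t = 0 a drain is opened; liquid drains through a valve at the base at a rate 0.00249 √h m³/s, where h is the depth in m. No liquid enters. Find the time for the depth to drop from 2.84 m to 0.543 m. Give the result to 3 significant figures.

906 s

With no inflow, A dh/dt = −0.00249 √h.
This is separable: 2 d(√h)/dt = −0.00249/A, so √h = √h₀ − (0.00249/(2A)) t.
t = 2A(√h₀ − √h)/0.00249 = 2·1.19·(√2.84 − √0.543)/0.00249
  = 2.3800 × (1.6852 − 0.73689) / 0.00249 = 906.45 s.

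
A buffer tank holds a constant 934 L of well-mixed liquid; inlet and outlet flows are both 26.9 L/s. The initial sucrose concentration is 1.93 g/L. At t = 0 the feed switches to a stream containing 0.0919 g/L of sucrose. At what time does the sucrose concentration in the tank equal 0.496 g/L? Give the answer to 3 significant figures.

52.6 s

Unsteady species balance (constant V, well mixed): V dC/dt = Q(C_in − C), so τ = V/Q = 34.721 s.
C(t) = C_in + (C₀ − C_in) e^(−t/τ). Set C = 0.496 and solve for t:
e^(−t/τ) = (C − C_in)/(C₀ − C_in) = (0.496 − 0.0919)/(1.93 − 0.0919) = 0.21985
t = −τ ln(…) = 34.721 × 1.5148 = 52.597 s.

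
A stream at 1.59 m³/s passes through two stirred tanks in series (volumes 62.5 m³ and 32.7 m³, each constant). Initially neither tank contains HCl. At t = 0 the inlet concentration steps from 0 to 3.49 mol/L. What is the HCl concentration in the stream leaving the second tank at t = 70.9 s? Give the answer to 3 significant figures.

2.41 mol/L

Species balance on tank i: dCᵢ/dt = (Cᵢ₋₁ − Cᵢ)/τᵢ with τᵢ = Vᵢ/Q.
τ₁ = 62.5/1.59 = 39.308 s; τ₂ = 32.7/1.59 = 20.566 s.
Tank 1: C₁ = C_in(1 − e^(−t/τ₁)). Tank 2 (τ₁ ≠ τ₂): C₂ = C_in[1 − (τ₁ e^(−t/τ₁) − τ₂ e^(−t/τ₂))/(τ₁ − τ₂)].
At t = 70.9: e^(−t/τ₁) = 0.16469, e^(−t/τ₂) = 0.031827.
C₂ = 3.49·[1 − (39.308·0.16469 − 20.566·0.031827)/(18.742)] = 3.49·0.68952 = 2.4064 mol/L.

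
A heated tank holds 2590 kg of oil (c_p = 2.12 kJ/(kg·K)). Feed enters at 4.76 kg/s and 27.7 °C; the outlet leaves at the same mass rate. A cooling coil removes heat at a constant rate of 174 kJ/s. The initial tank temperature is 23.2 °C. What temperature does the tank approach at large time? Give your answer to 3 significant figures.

M c_p dT/dt = ṁ c_p (T_in − T) − Q̇.
At steady state dT/dt = 0 ⇒ T_ss = T_in − Q̇/(ṁ c_p) = 27.7 − 174/(4.76·2.12) = 10.457 °C.

10.5 °C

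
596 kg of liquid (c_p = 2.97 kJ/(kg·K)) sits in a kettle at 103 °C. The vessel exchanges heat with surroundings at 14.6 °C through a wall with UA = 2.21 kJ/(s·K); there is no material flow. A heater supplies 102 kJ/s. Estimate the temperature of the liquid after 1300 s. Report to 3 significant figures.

M c_p dT/dt = −UA(T − T_amb) + Q̇.
dT/dt = (T_ss − T)/τ with T_ss = T_amb + Q̇/UA = 14.6 + 102/2.21 = 60.754 °C, τ = M c_p/UA = 596·2.97/2.21 = 800.96 s.
Solution: T(t) = T_ss + (T₀ − T_ss) e^(−t/τ).
T(1300) = 60.754 + (42.246)·0.19730 = 69.089 °C.

69.1 °C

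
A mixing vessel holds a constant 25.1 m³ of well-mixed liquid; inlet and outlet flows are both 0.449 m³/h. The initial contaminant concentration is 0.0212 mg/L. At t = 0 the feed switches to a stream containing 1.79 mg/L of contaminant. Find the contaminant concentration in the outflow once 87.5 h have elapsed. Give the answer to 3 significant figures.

1.42 mg/L

Transient balance on the dissolved component: V dC/dt = Q(C_in − C).
So dC/dt = (C_in − C)/τ with τ = V/Q = 25.1/0.449 = 55.902 h.
Solution: C(t) = C_in + (C₀ − C_in) e^(−t/τ).
C(87.5) = 1.79 + (0.0212 − 1.79)·e^(−87.5/55.902) = 1.79 + (-1.7688)·0.20904 = 1.4203 mg/L.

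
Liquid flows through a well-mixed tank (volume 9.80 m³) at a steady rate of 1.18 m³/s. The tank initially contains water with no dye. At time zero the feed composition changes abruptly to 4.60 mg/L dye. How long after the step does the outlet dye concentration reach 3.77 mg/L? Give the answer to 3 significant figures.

14.2 s

Mass balance on the solute (V constant): V dC/dt = Q(C_in − C), so τ = V/Q = 8.3051 s.
C(t) = C_in + (C₀ − C_in) e^(−t/τ). Set C = 3.77 and solve for t:
e^(−t/τ) = (C − C_in)/(C₀ − C_in) = (3.77 − 4.60)/(0 − 4.60) = 0.18043
t = −τ ln(…) = 8.3051 × 1.7124 = 14.222 s.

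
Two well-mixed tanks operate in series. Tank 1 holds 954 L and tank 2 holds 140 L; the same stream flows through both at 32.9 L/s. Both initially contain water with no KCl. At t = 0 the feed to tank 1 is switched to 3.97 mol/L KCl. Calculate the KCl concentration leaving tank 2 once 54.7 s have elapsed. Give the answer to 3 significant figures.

3.26 mol/L

Time constants: τᵢ = Vᵢ/Q for each well-mixed tank.
τ₁ = 954/32.9 = 28.997 s; τ₂ = 140/32.9 = 4.2553 s.
Solving the cascade with C₁(0)=C₂(0)=0 gives C₂(t) = C_in[1 − (τ₁ e^(−t/τ₁) − τ₂ e^(−t/τ₂))/(τ₁ − τ₂)].
At t = 54.7: e^(−t/τ₁) = 0.15162, e^(−t/τ₂) = 2.6143e-06.
C₂ = 3.97·[1 − (28.997·0.15162 − 4.2553·2.6143e-06)/(24.742)] = 3.97·0.82231 = 3.2646 mol/L.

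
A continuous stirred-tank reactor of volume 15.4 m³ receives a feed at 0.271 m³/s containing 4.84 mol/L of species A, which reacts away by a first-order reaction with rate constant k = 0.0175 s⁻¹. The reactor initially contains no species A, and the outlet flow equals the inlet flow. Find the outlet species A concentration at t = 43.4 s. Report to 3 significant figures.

Species balance: V dC/dt = Q C_in − Q C − k V C.
This is linear with rate a = Q/V + k = 0.035097 s⁻¹.
C_ss = Q C_in/(Q + kV) = 2.4267 mol/L; C(t) = C_ss + (C₀ − C_ss) e^(−a t).
C(43.4) = 2.4267 + (-2.4267)·e^(−0.035097·43.4) = 2.4267 + (-2.4267)·0.21801 = 1.8977 mol/L.

1.90 mol/L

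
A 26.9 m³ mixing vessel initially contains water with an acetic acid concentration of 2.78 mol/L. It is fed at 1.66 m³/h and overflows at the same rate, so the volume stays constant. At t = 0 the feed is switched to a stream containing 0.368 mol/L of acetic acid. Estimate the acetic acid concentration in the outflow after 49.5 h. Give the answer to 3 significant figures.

0.482 mol/L

Species balance on the tank: V dC/dt = Q(C_in − C).
Rewrite as dC/dt + C/τ = C_in/τ, τ = V/Q = 16.205 h.
C approaches C_in exponentially: C(t) = C_in + (C₀ − C_in) e^(−t/τ).
C(49.5) = 0.368 + (2.78 − 0.368)·e^(−49.5/16.205) = 0.368 + (2.4120)·0.047139 = 0.48170 mol/L.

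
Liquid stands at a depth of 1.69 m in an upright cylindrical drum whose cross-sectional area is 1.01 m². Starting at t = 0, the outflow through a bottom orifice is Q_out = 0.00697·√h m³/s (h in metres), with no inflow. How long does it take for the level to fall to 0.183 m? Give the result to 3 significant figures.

253 s

With no inflow, A dh/dt = −0.00697 √h.
This is separable: 2 d(√h)/dt = −0.00697/A, so √h = √h₀ − (0.00697/(2A)) t.
t = 2A(√h₀ − √h)/0.00697 = 2·1.01·(√1.69 − √0.183)/0.00697
  = 2.0200 × (1.3000 − 0.42778) / 0.00697 = 252.78 s.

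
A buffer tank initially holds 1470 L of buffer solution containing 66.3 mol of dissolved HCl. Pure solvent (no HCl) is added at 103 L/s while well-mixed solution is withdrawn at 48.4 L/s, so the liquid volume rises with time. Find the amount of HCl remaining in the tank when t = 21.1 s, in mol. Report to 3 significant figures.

Let m(t) be the amount of HCl. Volume: V(t) = V₀ + (Q_in − Q_out) t = 1470 + 54.600 t; V(21.1) = 2622.1 L.
Solute balance: dm/dt = 0 − Q_out C = −Q_out m/V(t).
Separate: dm/m = −Q_out dt/V(t) ⇒ ln(m/m₀) = −(Q_out/(Q_in−Q_out)) ln(V/V₀).
m = m₀ (V₀/V)^(Q_out/(Q_in−Q_out)) = 66.3 × (1470/2622.1)^(0.88645) = 39.694 mol.

39.7 mol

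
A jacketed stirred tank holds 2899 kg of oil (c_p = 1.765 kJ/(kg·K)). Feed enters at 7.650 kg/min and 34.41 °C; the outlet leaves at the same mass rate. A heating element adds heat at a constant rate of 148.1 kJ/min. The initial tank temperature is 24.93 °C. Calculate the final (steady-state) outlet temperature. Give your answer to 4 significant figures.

45.38 °C

M c_p dT/dt = ṁ c_p (T_in − T) + Q̇.
At steady state dT/dt = 0 ⇒ T_ss = T_in + Q̇/(ṁ c_p) = 34.41 + 148.1/(7.650·1.765) = 45.3785 °C.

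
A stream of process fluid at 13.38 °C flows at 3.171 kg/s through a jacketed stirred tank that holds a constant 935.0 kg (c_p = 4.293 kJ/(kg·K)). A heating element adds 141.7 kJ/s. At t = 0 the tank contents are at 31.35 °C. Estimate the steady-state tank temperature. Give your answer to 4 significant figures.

Unsteady energy balance on the tank contents: M c_p dT/dt = ṁ c_p (T_in − T) + 141.7.
At steady state dT/dt = 0 ⇒ T_ss = T_in + Q̇/(ṁ c_p) = 13.38 + 141.7/(3.171·4.293) = 23.7891 °C.

23.79 °C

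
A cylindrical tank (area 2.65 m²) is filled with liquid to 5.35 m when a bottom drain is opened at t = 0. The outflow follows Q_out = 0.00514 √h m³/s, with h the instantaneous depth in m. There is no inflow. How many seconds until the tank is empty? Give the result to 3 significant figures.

2390 s

A dh/dt = −Q_out = −0.00514 √h.
This is separable: 2 d(√h)/dt = −0.00514/A, so √h = √h₀ − (0.00514/(2A)) t.
Set h = 0: 2√h₀ = (0.00514/A) t_empty ⇒ t_empty = 2A√h₀/0.00514.
t_empty = 2·2.65·√5.35/0.00514 = 5.3000·2.3130/0.00514 = 2385.0 s.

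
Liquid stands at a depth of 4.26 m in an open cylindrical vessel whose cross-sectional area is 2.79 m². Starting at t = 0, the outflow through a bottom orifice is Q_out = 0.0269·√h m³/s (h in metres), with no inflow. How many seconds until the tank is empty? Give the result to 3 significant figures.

428 s

With no inflow, A dh/dt = −0.0269 √h.
Separate and integrate: 2(√h − √h₀) = −(0.0269/A) t.
Set h = 0: 2√h₀ = (0.0269/A) t_empty ⇒ t_empty = 2A√h₀/0.0269.
t_empty = 2·2.79·√4.26/0.0269 = 5.5800·2.0640/0.0269 = 428.14 s.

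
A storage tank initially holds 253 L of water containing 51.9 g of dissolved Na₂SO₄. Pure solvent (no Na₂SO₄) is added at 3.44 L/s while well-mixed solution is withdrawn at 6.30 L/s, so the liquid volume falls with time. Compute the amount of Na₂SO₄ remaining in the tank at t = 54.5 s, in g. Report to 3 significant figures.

Total volume: dV/dt = Q_in − Q_out = -2.8600 L/s, so V(t) = 253 − 2.8600 t and V(54.5) = 97.130 L.
Species balance (pure solvent in): dm/dt = −Q_out · m/V(t).
Separate: dm/m = −Q_out dt/V(t) ⇒ ln(m/m₀) = −(Q_out/(Q_in−Q_out)) ln(V/V₀).
m = m₀ (V₀/V)^(Q_out/(Q_in−Q_out)) = 51.9 × (253/97.130)^(-2.2028) = 6.2997 g.

6.30 g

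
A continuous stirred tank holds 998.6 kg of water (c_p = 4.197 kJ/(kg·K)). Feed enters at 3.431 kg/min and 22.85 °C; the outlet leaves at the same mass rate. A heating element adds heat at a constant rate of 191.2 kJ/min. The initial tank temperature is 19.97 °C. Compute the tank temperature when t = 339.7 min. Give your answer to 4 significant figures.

31.10 °C

M c_p dT/dt = ṁ c_p (T_in − T) + Q̇.
τ = M/ṁ = 291.052 min; T_ss = T_in + Q̇/(ṁ c_p) = 22.85 + 191.2/(3.431·4.197) = 36.1279 °C.
T approaches T_ss exponentially: T(t) = T_ss + (T₀ − T_ss) e^(−t/τ).
T(339.7) = 36.1279 + (-16.1579)·e^(−339.7/291.052) = 36.1279 + (-16.1579)·0.311254 = 31.0987 °C.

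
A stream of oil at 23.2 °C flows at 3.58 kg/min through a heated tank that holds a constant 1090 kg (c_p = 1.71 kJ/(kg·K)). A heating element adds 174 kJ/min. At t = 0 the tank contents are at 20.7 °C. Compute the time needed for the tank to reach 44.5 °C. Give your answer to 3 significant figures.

447 min

M c_p dT/dt = ṁ c_p (T_in − T) + Q̇.
τ = M/ṁ = 304.47 min; T_ss = T_in + Q̇/(ṁ c_p) = 51.623 °C.
T(t) = T_ss + (T₀ − T_ss) e^(−t/τ). Set T = 44.5:
e^(−t/τ) = (44.5 − 51.623)/(20.7 − 51.623) = 0.23035
t = −304.47 · ln(0.23035) = 447.01 min.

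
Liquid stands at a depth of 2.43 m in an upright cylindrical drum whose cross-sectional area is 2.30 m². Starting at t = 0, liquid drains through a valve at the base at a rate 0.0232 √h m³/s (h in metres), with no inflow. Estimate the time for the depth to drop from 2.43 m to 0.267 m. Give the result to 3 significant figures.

Unsteady balance on liquid volume: A dh/dt = −0.0232 √h.
Separate and integrate: 2(√h − √h₀) = −(0.0232/A) t.
t = 2A(√h₀ − √h)/0.0232 = 2·2.30·(√2.43 − √0.267)/0.0232
  = 4.6000 × (1.5588 − 0.51672) / 0.0232 = 206.63 s.

207 s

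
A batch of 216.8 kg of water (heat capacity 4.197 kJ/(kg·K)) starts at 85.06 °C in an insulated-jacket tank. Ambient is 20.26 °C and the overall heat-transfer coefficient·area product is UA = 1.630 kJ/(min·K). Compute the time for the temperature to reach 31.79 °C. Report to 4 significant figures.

963.7 min

Lumped-capacitance energy balance: M c_p dT/dt = UA(T_amb − T).
τ = M c_p/UA = 558.227 min; T_ss = T_amb = 20.2600 °C.
T(t) = T_ss + (T₀ − T_ss)e^(−t/τ); set T = 31.79:
t = −τ ln[(T − T_ss)/(T₀ − T_ss)] = −558.227 · ln(0.177932) = 963.697 min.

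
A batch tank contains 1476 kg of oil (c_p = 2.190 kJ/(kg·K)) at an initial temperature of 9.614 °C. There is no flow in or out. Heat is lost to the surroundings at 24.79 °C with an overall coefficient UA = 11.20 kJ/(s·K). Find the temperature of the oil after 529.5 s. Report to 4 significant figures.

22.37 °C

Lumped-capacitance energy balance: M c_p dT/dt = UA(T_amb − T).
dT/dt = (T_ss − T)/τ with T_ss = T_amb = 24.7900 °C, τ = M c_p/UA = 1476·2.190/11.20 = 288.611 s.
Solution: T(t) = T_ss + (T₀ − T_ss) e^(−t/τ).
T(529.5) = 24.7900 + (-15.1760)·0.159669 = 22.3669 °C.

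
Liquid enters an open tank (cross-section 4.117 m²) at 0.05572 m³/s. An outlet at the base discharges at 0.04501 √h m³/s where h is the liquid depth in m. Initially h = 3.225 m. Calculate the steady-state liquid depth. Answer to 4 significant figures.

1.533 m

Level balance: A dh/dt = 0.05572 − 0.04501 √h. Setting dh/dt = 0:
Q_in = 0.04501 √h_ss ⇒ √h_ss = 0.05572/0.04501 = 1.23795.
h_ss = 1.23795² = 1.53251 m. (Since h₀ = 3.225 m > h_ss, the level will fall toward this value.)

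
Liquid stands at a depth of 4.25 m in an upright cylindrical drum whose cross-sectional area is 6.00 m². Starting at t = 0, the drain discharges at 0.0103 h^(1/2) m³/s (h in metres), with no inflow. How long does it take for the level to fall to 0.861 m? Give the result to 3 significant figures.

A dh/dt = −Q_out = −0.0103 √h.
∫ h^(−1/2) dh = −(0.0103/A) ∫ dt, giving 2√h = 2√h₀ − (0.0103/A) t.
t = 2A(√h₀ − √h)/0.0103 = 2·6.00·(√4.25 − √0.861)/0.0103
  = 12.000 × (2.0616 − 0.92790) / 0.0103 = 1320.8 s.

1320 s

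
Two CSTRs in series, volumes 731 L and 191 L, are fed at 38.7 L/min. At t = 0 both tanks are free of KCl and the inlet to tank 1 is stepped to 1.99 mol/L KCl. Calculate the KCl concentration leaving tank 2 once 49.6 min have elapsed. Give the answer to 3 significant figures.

1.80 mol/L

Each tank obeys Vᵢ dCᵢ/dt = Q(Cᵢ₋₁ − Cᵢ), so τᵢ = Vᵢ/Q.
τ₁ = 731/38.7 = 18.889 min; τ₂ = 191/38.7 = 4.9354 min.
Solving the cascade with C₁(0)=C₂(0)=0 gives C₂(t) = C_in[1 − (τ₁ e^(−t/τ₁) − τ₂ e^(−t/τ₂))/(τ₁ − τ₂)].
At t = 49.6: e^(−t/τ₁) = 0.072376, e^(−t/τ₂) = 4.3193e-05.
C₂ = 1.99·[1 − (18.889·0.072376 − 4.9354·4.3193e-05)/(13.953)] = 1.99·0.90204 = 1.7951 mol/L.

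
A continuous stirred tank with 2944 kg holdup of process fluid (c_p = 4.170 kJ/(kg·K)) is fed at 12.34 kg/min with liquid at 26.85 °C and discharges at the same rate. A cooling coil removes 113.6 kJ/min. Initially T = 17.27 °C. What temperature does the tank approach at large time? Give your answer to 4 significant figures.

24.64 °C

M c_p dT/dt = ṁ c_p (T_in − T) − Q̇.
At steady state dT/dt = 0 ⇒ T_ss = T_in − Q̇/(ṁ c_p) = 26.85 − 113.6/(12.34·4.170) = 24.6424 °C.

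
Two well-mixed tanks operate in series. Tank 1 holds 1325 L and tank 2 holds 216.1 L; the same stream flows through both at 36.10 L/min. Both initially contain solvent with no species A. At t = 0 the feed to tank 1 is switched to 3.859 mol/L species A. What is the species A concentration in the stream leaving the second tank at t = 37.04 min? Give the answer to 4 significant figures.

Time constants: τᵢ = Vᵢ/Q for each well-mixed tank.
τ₁ = 1325/36.10 = 36.7036 min; τ₂ = 216.1/36.10 = 5.98615 min.
Tank 1: C₁ = C_in(1 − e^(−t/τ₁)). Tank 2 (τ₁ ≠ τ₂): C₂ = C_in[1 − (τ₁ e^(−t/τ₁) − τ₂ e^(−t/τ₂))/(τ₁ − τ₂)].
At t = 37.04: e^(−t/τ₁) = 0.364523, e^(−t/τ₂) = 0.00205472.
C₂ = 3.859·[1 − (36.7036·0.364523 − 5.98615·0.00205472)/(30.7175)] = 3.859·0.564840 = 2.17972 mol/L.

2.180 mol/L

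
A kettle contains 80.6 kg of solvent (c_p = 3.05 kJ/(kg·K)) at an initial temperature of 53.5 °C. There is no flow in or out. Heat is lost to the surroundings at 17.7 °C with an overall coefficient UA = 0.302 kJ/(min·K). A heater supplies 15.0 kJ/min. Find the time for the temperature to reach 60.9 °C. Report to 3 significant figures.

621 min

M c_p dT/dt = −UA(T − T_amb) + Q̇.
τ = M c_p/UA = 814.01 min; T_ss = T_amb + Q̇/UA = 17.7 + 15.0/0.302 = 67.369 °C.
T(t) = T_ss + (T₀ − T_ss)e^(−t/τ); set T = 60.9:
t = −τ ln[(T − T_ss)/(T₀ − T_ss)] = −814.01 · ln(0.46643) = 620.80 min.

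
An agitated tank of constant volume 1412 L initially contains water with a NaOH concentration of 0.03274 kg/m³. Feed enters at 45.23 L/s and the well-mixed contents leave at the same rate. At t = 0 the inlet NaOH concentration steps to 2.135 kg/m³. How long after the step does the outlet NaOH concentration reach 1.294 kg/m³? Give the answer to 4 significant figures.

28.60 s

Species balance: V dC/dt = Q(C_in − C) ⇒ τ = V/Q = 31.2182 s.
C(t) = C_in + (C₀ − C_in) e^(−t/τ). Set C = 1.294 and solve for t:
e^(−t/τ) = (C − C_in)/(C₀ − C_in) = (1.294 − 2.135)/(0.03274 − 2.135) = 0.400046
t = −τ ln(…) = 31.2182 × 0.916177 = 28.6014 s.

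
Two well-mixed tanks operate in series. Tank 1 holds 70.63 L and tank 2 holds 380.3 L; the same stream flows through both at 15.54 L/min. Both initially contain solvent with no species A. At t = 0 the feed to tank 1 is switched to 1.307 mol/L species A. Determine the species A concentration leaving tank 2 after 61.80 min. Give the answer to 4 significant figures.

Each tank obeys Vᵢ dCᵢ/dt = Q(Cᵢ₋₁ − Cᵢ), so τᵢ = Vᵢ/Q.
τ₁ = 70.63/15.54 = 4.54505 min; τ₂ = 380.3/15.54 = 24.4723 min.
Solving the cascade with C₁(0)=C₂(0)=0 gives C₂(t) = C_in[1 − (τ₁ e^(−t/τ₁) − τ₂ e^(−t/τ₂))/(τ₁ − τ₂)].
At t = 61.80: e^(−t/τ₁) = 1.24394e-06, e^(−t/τ₂) = 0.0800342.
C₂ = 1.307·[1 − (4.54505·1.24394e-06 − 24.4723·0.0800342)/(-19.9273)] = 1.307·0.901712 = 1.17854 mol/L.

1.179 mol/L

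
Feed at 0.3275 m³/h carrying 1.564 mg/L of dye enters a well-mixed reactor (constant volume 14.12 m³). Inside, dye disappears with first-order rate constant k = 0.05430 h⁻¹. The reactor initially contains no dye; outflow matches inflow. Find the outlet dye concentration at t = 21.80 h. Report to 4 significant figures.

0.3817 mg/L

V dC/dt = Q(C_in − C) − k V C.
This is linear with rate a = Q/V + k = 0.0774941 h⁻¹.
C_ss = Q C_in/(Q + kV) = 0.468107 mg/L; C(t) = C_ss + (C₀ − C_ss) e^(−a t).
C(21.80) = 0.468107 + (-0.468107)·e^(−0.0774941·21.80) = 0.468107 + (-0.468107)·0.184636 = 0.381678 mg/L.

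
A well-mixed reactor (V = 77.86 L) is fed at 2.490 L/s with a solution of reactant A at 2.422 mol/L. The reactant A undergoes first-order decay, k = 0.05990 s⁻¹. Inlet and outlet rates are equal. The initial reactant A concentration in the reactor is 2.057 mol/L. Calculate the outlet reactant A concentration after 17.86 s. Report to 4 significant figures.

1.078 mol/L

Species balance: V dC/dt = Q C_in − Q C − k V C.
dC/dt = (Q/V) C_in − (Q/V + k) C; effective rate a = Q/V + k = 0.0319805 + 0.05990 = 0.0918805 s⁻¹.
C_ss = Q C_in/(Q + kV) = 0.843016 mol/L; C(t) = C_ss + (C₀ − C_ss) e^(−a t).
C(17.86) = 0.843016 + (1.21398)·e^(−0.0918805·17.86) = 0.843016 + (1.21398)·0.193789 = 1.07827 mol/L.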